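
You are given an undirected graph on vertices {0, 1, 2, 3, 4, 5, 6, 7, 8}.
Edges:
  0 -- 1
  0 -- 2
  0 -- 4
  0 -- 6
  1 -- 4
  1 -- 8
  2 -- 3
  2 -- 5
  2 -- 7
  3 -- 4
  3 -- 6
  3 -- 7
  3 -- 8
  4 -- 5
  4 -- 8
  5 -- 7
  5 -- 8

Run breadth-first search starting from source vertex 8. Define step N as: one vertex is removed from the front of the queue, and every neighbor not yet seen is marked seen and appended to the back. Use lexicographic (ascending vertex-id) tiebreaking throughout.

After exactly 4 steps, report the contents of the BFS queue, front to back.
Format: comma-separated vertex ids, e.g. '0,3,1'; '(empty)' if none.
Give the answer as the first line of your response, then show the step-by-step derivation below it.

5,0,2,6,7

step 1: dequeue 8; queue=[1,3,4,5]; order=8
step 2: dequeue 1; queue=[3,4,5,0]; order=8,1
step 3: dequeue 3; queue=[4,5,0,2,6,7]; order=8,1,3
step 4: dequeue 4; queue=[5,0,2,6,7]; order=8,1,3,4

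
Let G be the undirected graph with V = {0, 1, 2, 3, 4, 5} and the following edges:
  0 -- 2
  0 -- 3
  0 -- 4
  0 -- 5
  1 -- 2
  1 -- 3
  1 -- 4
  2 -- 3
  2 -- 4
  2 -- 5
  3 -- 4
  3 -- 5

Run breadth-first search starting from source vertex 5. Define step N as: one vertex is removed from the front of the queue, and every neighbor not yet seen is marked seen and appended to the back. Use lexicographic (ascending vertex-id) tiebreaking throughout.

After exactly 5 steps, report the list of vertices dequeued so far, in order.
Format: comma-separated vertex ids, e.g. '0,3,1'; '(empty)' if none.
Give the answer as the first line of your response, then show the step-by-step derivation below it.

5,0,2,3,4

step 1: dequeue 5; queue=[0,2,3]; order=5
step 2: dequeue 0; queue=[2,3,4]; order=5,0
step 3: dequeue 2; queue=[3,4,1]; order=5,0,2
step 4: dequeue 3; queue=[4,1]; order=5,0,2,3
step 5: dequeue 4; queue=[1]; order=5,0,2,3,4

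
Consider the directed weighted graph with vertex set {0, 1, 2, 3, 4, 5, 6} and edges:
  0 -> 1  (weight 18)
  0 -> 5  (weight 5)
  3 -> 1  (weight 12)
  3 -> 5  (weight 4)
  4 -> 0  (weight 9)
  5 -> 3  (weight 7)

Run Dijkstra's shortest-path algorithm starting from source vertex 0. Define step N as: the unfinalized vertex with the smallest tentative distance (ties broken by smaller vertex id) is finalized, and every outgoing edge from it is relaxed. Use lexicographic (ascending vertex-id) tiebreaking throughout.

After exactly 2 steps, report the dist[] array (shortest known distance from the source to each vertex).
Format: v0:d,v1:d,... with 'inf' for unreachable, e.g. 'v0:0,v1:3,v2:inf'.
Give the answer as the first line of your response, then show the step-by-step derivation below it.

v0:0,v1:18,v2:inf,v3:12,v4:inf,v5:5,v6:inf

step 1: dist = v0:0,v1:18,v2:inf,v3:inf,v4:inf,v5:5,v6:inf
step 2: dist = v0:0,v1:18,v2:inf,v3:12,v4:inf,v5:5,v6:inf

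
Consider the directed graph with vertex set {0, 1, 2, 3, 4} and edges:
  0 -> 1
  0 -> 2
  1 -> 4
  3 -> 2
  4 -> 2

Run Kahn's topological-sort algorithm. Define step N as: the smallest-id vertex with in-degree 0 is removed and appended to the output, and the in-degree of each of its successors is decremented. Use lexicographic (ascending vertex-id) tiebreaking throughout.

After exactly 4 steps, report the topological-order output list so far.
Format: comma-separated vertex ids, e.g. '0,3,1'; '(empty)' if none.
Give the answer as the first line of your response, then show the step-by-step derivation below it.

0,1,3,4

step 1: output 0; order=[0]; indeg=(0,0,2,0,1)
step 2: output 1; order=[0,1]; indeg=(0,0,2,0,0)
step 3: output 3; order=[0,1,3]; indeg=(0,0,1,0,0)
step 4: output 4; order=[0,1,3,4]; indeg=(0,0,0,0,0)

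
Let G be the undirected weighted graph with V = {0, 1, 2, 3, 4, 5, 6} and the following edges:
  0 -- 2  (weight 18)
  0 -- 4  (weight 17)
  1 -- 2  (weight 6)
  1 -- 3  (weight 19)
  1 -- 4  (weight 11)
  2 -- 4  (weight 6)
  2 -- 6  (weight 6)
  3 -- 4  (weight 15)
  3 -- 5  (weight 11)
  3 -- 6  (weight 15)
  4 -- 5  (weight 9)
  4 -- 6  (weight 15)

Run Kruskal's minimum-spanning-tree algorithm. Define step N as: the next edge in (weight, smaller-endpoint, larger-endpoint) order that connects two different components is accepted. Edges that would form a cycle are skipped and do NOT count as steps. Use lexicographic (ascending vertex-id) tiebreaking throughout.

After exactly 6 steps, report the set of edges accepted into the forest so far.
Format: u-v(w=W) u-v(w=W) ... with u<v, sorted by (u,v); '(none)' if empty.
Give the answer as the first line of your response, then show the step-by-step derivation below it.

0-4(w=17) 1-2(w=6) 2-4(w=6) 2-6(w=6) 3-5(w=11) 4-5(w=9)

step 1: add edge 1-2 (w=6); MST = {1-2(w=6)}
step 2: add edge 2-4 (w=6); MST = {1-2(w=6) 2-4(w=6)}
step 3: add edge 2-6 (w=6); MST = {1-2(w=6) 2-4(w=6) 2-6(w=6)}
step 4: add edge 4-5 (w=9); MST = {1-2(w=6) 2-4(w=6) 2-6(w=6) 4-5(w=9)}
step 5: add edge 3-5 (w=11); MST = {1-2(w=6) 2-4(w=6) 2-6(w=6) 3-5(w=11) 4-5(w=9)}
step 6: add edge 0-4 (w=17); MST = {0-4(w=17) 1-2(w=6) 2-4(w=6) 2-6(w=6) 3-5(w=11) 4-5(w=9)}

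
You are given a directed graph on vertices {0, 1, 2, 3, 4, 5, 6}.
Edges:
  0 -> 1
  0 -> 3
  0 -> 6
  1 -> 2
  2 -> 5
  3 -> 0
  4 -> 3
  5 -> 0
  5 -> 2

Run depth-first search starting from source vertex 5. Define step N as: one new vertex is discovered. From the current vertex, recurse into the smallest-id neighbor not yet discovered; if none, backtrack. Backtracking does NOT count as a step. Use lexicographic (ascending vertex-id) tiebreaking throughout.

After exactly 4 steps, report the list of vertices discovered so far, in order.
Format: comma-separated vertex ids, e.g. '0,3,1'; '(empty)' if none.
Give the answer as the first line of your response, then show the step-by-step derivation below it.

5,0,1,2

step 1: discover 5; path=5; order=5
step 2: discover 0; path=5>0; order=5,0
step 3: discover 1; path=5>0>1; order=5,0,1
step 4: discover 2; path=5>0>1>2; order=5,0,1,2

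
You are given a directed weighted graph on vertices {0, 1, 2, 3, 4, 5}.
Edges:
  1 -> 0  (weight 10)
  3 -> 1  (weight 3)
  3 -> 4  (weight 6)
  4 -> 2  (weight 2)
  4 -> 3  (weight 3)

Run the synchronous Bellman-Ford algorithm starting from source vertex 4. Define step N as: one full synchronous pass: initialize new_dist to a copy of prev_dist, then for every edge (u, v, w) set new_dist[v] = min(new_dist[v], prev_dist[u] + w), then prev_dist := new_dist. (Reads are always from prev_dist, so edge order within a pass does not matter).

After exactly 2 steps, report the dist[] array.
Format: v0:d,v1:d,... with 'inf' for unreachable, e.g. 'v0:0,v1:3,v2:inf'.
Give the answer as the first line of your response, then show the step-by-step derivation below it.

v0:inf,v1:6,v2:2,v3:3,v4:0,v5:inf

step 1: dist = v0:inf,v1:inf,v2:2,v3:3,v4:0,v5:inf
step 2: dist = v0:inf,v1:6,v2:2,v3:3,v4:0,v5:inf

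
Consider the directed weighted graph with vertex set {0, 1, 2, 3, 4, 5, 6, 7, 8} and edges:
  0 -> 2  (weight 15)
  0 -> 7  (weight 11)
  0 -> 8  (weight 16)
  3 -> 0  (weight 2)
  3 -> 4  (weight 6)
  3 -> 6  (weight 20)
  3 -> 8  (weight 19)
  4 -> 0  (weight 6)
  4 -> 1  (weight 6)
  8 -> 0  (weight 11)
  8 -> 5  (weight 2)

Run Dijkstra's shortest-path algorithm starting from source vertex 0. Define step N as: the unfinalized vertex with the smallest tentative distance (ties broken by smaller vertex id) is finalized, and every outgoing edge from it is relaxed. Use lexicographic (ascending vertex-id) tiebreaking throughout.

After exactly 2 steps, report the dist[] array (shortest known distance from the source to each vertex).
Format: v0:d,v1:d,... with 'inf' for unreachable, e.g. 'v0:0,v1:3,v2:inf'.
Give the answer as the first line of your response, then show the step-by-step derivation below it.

v0:0,v1:inf,v2:15,v3:inf,v4:inf,v5:inf,v6:inf,v7:11,v8:16

step 1: dist = v0:0,v1:inf,v2:15,v3:inf,v4:inf,v5:inf,v6:inf,v7:11,v8:16
step 2: dist = v0:0,v1:inf,v2:15,v3:inf,v4:inf,v5:inf,v6:inf,v7:11,v8:16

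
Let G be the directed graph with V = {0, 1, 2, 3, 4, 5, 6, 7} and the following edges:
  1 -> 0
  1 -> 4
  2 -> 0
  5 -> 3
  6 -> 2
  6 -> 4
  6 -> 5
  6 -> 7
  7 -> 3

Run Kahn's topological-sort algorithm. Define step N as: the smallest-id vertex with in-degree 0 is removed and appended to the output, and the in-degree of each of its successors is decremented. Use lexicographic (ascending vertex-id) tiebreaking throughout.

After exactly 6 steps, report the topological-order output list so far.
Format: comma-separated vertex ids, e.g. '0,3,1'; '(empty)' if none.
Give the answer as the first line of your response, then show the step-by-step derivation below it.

1,6,2,0,4,5

step 1: output 1; order=[1]; indeg=(1,0,1,2,1,1,0,1)
step 2: output 6; order=[1,6]; indeg=(1,0,0,2,0,0,0,0)
step 3: output 2; order=[1,6,2]; indeg=(0,0,0,2,0,0,0,0)
step 4: output 0; order=[1,6,2,0]; indeg=(0,0,0,2,0,0,0,0)
step 5: output 4; order=[1,6,2,0,4]; indeg=(0,0,0,2,0,0,0,0)
step 6: output 5; order=[1,6,2,0,4,5]; indeg=(0,0,0,1,0,0,0,0)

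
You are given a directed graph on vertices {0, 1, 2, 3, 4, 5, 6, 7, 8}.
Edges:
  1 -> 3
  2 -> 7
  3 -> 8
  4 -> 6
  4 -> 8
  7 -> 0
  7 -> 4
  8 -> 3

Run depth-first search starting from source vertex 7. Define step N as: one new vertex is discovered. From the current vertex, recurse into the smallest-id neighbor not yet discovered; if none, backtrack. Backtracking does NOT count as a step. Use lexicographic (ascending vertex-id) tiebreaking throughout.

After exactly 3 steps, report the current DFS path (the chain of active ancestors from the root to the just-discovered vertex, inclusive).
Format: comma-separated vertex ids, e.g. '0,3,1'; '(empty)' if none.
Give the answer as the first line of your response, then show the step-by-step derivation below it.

7,4

step 1: discover 7; path=7; order=7
step 2: discover 0; path=7>0; order=7,0
step 3: discover 4; path=7>4; order=7,0,4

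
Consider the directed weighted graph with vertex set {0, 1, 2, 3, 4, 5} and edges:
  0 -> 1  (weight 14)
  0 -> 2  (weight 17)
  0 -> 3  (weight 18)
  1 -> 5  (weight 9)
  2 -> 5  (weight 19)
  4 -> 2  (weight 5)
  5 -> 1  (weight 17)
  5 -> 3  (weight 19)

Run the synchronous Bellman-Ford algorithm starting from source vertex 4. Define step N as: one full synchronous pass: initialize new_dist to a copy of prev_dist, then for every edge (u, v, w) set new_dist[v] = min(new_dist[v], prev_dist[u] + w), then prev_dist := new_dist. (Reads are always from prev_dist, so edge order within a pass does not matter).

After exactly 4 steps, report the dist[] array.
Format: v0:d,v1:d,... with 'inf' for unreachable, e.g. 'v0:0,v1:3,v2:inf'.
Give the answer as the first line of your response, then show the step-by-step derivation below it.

v0:inf,v1:41,v2:5,v3:43,v4:0,v5:24

step 1: dist = v0:inf,v1:inf,v2:5,v3:inf,v4:0,v5:inf
step 2: dist = v0:inf,v1:inf,v2:5,v3:inf,v4:0,v5:24
step 3: dist = v0:inf,v1:41,v2:5,v3:43,v4:0,v5:24
step 4: dist = v0:inf,v1:41,v2:5,v3:43,v4:0,v5:24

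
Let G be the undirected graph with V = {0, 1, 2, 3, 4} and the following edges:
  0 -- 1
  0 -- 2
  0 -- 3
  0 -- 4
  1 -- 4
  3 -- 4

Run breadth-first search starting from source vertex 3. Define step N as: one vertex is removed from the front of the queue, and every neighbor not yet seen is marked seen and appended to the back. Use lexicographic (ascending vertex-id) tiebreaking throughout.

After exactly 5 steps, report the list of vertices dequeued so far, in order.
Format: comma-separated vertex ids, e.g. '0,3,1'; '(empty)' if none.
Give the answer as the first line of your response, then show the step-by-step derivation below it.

3,0,4,1,2

step 1: dequeue 3; queue=[0,4]; order=3
step 2: dequeue 0; queue=[4,1,2]; order=3,0
step 3: dequeue 4; queue=[1,2]; order=3,0,4
step 4: dequeue 1; queue=[2]; order=3,0,4,1
step 5: dequeue 2; queue=[(empty)]; order=3,0,4,1,2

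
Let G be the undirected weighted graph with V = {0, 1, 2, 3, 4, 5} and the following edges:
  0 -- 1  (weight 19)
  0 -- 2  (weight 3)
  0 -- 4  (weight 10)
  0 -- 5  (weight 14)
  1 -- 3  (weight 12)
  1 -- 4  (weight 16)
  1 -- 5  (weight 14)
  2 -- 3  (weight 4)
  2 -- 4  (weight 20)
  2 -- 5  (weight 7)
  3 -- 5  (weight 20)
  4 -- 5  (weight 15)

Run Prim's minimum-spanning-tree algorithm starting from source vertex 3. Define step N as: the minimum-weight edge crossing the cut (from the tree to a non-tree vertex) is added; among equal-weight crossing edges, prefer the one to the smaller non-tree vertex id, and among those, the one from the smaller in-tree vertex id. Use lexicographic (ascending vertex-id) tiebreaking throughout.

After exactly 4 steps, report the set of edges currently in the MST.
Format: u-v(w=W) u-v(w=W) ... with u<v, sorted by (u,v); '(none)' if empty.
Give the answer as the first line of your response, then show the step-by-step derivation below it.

0-2(w=3) 0-4(w=10) 2-3(w=4) 2-5(w=7)

step 1: add edge 2-3 (w=4); MST = {2-3(w=4)}
step 2: add edge 0-2 (w=3); MST = {0-2(w=3) 2-3(w=4)}
step 3: add edge 2-5 (w=7); MST = {0-2(w=3) 2-3(w=4) 2-5(w=7)}
step 4: add edge 0-4 (w=10); MST = {0-2(w=3) 0-4(w=10) 2-3(w=4) 2-5(w=7)}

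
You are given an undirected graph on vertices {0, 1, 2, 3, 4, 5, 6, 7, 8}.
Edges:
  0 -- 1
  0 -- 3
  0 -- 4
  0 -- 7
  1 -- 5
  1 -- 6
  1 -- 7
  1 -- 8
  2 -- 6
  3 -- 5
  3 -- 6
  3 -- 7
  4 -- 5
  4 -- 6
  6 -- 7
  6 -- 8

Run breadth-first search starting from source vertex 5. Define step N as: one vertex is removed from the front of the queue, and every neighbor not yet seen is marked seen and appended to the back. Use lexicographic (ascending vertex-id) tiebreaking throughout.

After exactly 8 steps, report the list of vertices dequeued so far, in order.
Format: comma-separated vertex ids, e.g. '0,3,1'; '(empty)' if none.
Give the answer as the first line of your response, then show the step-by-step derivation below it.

5,1,3,4,0,6,7,8

step 1: dequeue 5; queue=[1,3,4]; order=5
step 2: dequeue 1; queue=[3,4,0,6,7,8]; order=5,1
step 3: dequeue 3; queue=[4,0,6,7,8]; order=5,1,3
step 4: dequeue 4; queue=[0,6,7,8]; order=5,1,3,4
step 5: dequeue 0; queue=[6,7,8]; order=5,1,3,4,0
step 6: dequeue 6; queue=[7,8,2]; order=5,1,3,4,0,6
step 7: dequeue 7; queue=[8,2]; order=5,1,3,4,0,6,7
step 8: dequeue 8; queue=[2]; order=5,1,3,4,0,6,7,8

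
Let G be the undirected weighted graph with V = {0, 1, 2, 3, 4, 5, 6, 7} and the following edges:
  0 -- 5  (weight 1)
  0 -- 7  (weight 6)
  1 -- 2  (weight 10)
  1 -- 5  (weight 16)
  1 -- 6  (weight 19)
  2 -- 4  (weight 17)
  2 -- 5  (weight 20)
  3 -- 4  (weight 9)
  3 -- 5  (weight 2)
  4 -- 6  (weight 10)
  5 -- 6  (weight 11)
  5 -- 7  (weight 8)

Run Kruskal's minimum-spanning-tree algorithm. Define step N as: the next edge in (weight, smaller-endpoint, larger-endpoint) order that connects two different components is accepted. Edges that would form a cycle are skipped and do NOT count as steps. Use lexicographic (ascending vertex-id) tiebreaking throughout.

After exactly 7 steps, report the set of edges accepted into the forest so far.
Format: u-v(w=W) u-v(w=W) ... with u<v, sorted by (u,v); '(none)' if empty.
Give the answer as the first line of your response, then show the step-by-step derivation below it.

0-5(w=1) 0-7(w=6) 1-2(w=10) 1-5(w=16) 3-4(w=9) 3-5(w=2) 4-6(w=10)

step 1: add edge 0-5 (w=1); MST = {0-5(w=1)}
step 2: add edge 3-5 (w=2); MST = {0-5(w=1) 3-5(w=2)}
step 3: add edge 0-7 (w=6); MST = {0-5(w=1) 0-7(w=6) 3-5(w=2)}
step 4: add edge 3-4 (w=9); MST = {0-5(w=1) 0-7(w=6) 3-4(w=9) 3-5(w=2)}
step 5: add edge 1-2 (w=10); MST = {0-5(w=1) 0-7(w=6) 1-2(w=10) 3-4(w=9) 3-5(w=2)}
step 6: add edge 4-6 (w=10); MST = {0-5(w=1) 0-7(w=6) 1-2(w=10) 3-4(w=9) 3-5(w=2) 4-6(w=10)}
step 7: add edge 1-5 (w=16); MST = {0-5(w=1) 0-7(w=6) 1-2(w=10) 1-5(w=16) 3-4(w=9) 3-5(w=2) 4-6(w=10)}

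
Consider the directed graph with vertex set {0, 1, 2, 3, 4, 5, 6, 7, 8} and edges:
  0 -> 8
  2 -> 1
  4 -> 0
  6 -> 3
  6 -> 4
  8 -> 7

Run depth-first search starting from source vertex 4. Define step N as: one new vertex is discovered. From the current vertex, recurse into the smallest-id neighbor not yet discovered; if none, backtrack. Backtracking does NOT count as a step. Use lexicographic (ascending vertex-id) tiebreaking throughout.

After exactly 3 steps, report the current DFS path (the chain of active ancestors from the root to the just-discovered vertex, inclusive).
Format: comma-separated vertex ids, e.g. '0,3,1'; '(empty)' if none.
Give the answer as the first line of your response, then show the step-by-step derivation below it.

4,0,8

step 1: discover 4; path=4; order=4
step 2: discover 0; path=4>0; order=4,0
step 3: discover 8; path=4>0>8; order=4,0,8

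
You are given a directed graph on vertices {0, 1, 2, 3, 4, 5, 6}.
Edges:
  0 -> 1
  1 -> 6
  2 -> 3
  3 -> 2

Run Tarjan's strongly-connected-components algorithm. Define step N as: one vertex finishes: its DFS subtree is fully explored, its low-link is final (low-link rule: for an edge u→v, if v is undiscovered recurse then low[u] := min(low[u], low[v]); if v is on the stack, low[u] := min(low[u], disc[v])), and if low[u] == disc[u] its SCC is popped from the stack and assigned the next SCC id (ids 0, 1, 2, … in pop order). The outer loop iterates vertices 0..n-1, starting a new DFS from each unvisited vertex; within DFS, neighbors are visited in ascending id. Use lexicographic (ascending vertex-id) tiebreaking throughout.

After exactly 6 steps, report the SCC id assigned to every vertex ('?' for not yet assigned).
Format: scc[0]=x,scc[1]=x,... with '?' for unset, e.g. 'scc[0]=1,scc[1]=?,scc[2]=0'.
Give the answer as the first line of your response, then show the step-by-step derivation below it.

scc[0]=2,scc[1]=1,scc[2]=3,scc[3]=3,scc[4]=4,scc[5]=?,scc[6]=0

step 1: low=(low[0]=0,low[1]=1,low[2]=?,low[3]=?,low[4]=?,low[5]=?,low[6]=2); scc=(scc[0]=?,scc[1]=?,scc[2]=?,scc[3]=?,scc[4]=?,scc[5]=?,scc[6]=0)
step 2: low=(low[0]=0,low[1]=1,low[2]=?,low[3]=?,low[4]=?,low[5]=?,low[6]=2); scc=(scc[0]=?,scc[1]=1,scc[2]=?,scc[3]=?,scc[4]=?,scc[5]=?,scc[6]=0)
step 3: low=(low[0]=0,low[1]=1,low[2]=?,low[3]=?,low[4]=?,low[5]=?,low[6]=2); scc=(scc[0]=2,scc[1]=1,scc[2]=?,scc[3]=?,scc[4]=?,scc[5]=?,scc[6]=0)
step 4: low=(low[0]=0,low[1]=1,low[2]=3,low[3]=3,low[4]=?,low[5]=?,low[6]=2); scc=(scc[0]=2,scc[1]=1,scc[2]=?,scc[3]=?,scc[4]=?,scc[5]=?,scc[6]=0)
step 5: low=(low[0]=0,low[1]=1,low[2]=3,low[3]=3,low[4]=?,low[5]=?,low[6]=2); scc=(scc[0]=2,scc[1]=1,scc[2]=3,scc[3]=3,scc[4]=?,scc[5]=?,scc[6]=0)
step 6: low=(low[0]=0,low[1]=1,low[2]=3,low[3]=3,low[4]=5,low[5]=?,low[6]=2); scc=(scc[0]=2,scc[1]=1,scc[2]=3,scc[3]=3,scc[4]=4,scc[5]=?,scc[6]=0)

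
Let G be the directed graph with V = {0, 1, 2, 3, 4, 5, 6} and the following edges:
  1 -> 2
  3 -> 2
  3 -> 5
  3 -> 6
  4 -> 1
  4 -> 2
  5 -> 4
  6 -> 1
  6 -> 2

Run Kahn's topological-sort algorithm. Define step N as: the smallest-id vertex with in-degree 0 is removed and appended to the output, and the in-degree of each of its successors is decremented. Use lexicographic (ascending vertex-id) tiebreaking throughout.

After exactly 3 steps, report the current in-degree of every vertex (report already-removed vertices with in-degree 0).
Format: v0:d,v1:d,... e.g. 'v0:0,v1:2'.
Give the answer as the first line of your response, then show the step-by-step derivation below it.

v0:0,v1:2,v2:3,v3:0,v4:0,v5:0,v6:0

step 1: output 0; order=[0]; indeg=(0,2,4,0,1,1,1)
step 2: output 3; order=[0,3]; indeg=(0,2,3,0,1,0,0)
step 3: output 5; order=[0,3,5]; indeg=(0,2,3,0,0,0,0)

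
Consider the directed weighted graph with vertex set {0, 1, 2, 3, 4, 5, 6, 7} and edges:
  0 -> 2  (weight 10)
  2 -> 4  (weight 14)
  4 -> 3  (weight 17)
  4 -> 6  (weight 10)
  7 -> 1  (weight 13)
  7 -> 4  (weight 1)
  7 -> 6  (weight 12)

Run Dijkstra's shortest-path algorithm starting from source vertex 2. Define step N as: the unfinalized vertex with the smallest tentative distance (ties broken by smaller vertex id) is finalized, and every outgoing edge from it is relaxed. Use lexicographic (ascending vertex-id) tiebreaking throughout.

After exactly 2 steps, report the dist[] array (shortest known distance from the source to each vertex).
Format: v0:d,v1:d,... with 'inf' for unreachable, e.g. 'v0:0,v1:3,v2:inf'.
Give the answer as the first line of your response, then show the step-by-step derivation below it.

v0:inf,v1:inf,v2:0,v3:31,v4:14,v5:inf,v6:24,v7:inf

step 1: dist = v0:inf,v1:inf,v2:0,v3:inf,v4:14,v5:inf,v6:inf,v7:inf
step 2: dist = v0:inf,v1:inf,v2:0,v3:31,v4:14,v5:inf,v6:24,v7:inf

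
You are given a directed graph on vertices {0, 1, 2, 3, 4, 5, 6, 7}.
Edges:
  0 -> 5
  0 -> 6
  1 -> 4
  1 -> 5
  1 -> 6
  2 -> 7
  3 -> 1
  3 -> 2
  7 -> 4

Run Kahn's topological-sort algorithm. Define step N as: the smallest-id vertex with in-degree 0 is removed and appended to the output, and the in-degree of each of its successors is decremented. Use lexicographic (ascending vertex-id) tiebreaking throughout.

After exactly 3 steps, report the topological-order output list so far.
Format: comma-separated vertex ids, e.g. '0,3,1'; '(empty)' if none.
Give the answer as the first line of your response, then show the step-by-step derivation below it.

0,3,1

step 1: output 0; order=[0]; indeg=(0,1,1,0,2,1,1,1)
step 2: output 3; order=[0,3]; indeg=(0,0,0,0,2,1,1,1)
step 3: output 1; order=[0,3,1]; indeg=(0,0,0,0,1,0,0,1)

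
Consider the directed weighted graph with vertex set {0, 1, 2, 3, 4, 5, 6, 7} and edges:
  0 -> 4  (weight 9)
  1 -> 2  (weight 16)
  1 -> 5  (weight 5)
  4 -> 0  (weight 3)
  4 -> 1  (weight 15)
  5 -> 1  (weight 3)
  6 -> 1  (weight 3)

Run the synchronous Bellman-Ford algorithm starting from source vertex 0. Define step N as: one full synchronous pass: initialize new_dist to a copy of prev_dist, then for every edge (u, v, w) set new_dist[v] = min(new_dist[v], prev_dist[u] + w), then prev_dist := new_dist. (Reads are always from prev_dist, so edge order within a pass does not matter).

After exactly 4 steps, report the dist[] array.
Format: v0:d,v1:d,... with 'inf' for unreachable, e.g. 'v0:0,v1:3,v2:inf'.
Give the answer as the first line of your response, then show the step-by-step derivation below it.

v0:0,v1:24,v2:40,v3:inf,v4:9,v5:29,v6:inf,v7:inf

step 1: dist = v0:0,v1:inf,v2:inf,v3:inf,v4:9,v5:inf,v6:inf,v7:inf
step 2: dist = v0:0,v1:24,v2:inf,v3:inf,v4:9,v5:inf,v6:inf,v7:inf
step 3: dist = v0:0,v1:24,v2:40,v3:inf,v4:9,v5:29,v6:inf,v7:inf
step 4: dist = v0:0,v1:24,v2:40,v3:inf,v4:9,v5:29,v6:inf,v7:inf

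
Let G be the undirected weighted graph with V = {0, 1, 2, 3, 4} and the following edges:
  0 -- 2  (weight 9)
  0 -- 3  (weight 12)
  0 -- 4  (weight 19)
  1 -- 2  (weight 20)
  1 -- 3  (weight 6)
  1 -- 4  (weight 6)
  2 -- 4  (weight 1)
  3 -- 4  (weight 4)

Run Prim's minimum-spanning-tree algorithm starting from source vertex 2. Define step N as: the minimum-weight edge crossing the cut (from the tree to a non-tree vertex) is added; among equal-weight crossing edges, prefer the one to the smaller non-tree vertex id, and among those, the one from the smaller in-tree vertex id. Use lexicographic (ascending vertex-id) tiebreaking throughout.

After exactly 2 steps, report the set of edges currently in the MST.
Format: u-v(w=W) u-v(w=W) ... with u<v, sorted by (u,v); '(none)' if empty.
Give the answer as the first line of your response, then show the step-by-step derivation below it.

2-4(w=1) 3-4(w=4)

step 1: add edge 2-4 (w=1); MST = {2-4(w=1)}
step 2: add edge 3-4 (w=4); MST = {2-4(w=1) 3-4(w=4)}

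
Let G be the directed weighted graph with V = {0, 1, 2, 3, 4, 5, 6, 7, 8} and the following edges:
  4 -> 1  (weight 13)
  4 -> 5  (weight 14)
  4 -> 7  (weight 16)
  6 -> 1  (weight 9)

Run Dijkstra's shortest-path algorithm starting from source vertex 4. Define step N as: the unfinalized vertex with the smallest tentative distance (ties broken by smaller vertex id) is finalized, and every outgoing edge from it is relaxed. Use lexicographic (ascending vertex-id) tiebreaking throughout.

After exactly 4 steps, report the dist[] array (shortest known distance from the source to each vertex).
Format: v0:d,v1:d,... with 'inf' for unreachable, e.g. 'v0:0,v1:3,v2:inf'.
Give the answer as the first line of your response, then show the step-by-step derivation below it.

v0:inf,v1:13,v2:inf,v3:inf,v4:0,v5:14,v6:inf,v7:16,v8:inf

step 1: dist = v0:inf,v1:13,v2:inf,v3:inf,v4:0,v5:14,v6:inf,v7:16,v8:inf
step 2: dist = v0:inf,v1:13,v2:inf,v3:inf,v4:0,v5:14,v6:inf,v7:16,v8:inf
step 3: dist = v0:inf,v1:13,v2:inf,v3:inf,v4:0,v5:14,v6:inf,v7:16,v8:inf
step 4: dist = v0:inf,v1:13,v2:inf,v3:inf,v4:0,v5:14,v6:inf,v7:16,v8:inf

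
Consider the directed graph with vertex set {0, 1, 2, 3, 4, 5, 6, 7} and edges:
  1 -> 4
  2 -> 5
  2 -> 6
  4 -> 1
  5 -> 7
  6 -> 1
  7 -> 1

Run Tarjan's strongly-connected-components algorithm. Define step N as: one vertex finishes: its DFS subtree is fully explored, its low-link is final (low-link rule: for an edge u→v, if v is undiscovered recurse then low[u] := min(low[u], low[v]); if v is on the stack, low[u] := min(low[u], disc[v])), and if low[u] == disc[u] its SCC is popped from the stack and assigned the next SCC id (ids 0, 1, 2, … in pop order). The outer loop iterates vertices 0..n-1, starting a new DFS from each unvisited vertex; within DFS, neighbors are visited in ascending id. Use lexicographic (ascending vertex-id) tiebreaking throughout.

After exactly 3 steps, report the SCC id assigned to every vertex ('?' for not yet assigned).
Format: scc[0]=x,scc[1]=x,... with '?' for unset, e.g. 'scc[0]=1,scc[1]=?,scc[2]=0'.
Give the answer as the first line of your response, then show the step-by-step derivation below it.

scc[0]=0,scc[1]=1,scc[2]=?,scc[3]=?,scc[4]=1,scc[5]=?,scc[6]=?,scc[7]=?

step 1: low=(low[0]=0,low[1]=?,low[2]=?,low[3]=?,low[4]=?,low[5]=?,low[6]=?,low[7]=?); scc=(scc[0]=0,scc[1]=?,scc[2]=?,scc[3]=?,scc[4]=?,scc[5]=?,scc[6]=?,scc[7]=?)
step 2: low=(low[0]=0,low[1]=1,low[2]=?,low[3]=?,low[4]=1,low[5]=?,low[6]=?,low[7]=?); scc=(scc[0]=0,scc[1]=?,scc[2]=?,scc[3]=?,scc[4]=?,scc[5]=?,scc[6]=?,scc[7]=?)
step 3: low=(low[0]=0,low[1]=1,low[2]=?,low[3]=?,low[4]=1,low[5]=?,low[6]=?,low[7]=?); scc=(scc[0]=0,scc[1]=1,scc[2]=?,scc[3]=?,scc[4]=1,scc[5]=?,scc[6]=?,scc[7]=?)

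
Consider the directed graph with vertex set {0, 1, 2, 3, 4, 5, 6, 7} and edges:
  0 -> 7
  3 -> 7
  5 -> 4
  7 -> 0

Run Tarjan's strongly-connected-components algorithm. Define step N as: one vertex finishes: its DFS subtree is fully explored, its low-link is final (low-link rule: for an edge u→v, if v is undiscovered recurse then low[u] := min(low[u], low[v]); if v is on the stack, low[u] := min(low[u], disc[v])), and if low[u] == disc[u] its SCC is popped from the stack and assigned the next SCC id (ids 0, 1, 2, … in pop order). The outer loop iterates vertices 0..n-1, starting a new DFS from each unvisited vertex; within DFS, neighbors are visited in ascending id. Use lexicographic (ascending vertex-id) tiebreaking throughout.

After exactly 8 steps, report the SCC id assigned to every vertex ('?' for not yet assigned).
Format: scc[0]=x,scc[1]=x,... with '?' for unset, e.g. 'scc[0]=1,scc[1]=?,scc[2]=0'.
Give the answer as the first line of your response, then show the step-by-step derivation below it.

scc[0]=0,scc[1]=1,scc[2]=2,scc[3]=3,scc[4]=4,scc[5]=5,scc[6]=6,scc[7]=0

step 1: low=(low[0]=0,low[1]=?,low[2]=?,low[3]=?,low[4]=?,low[5]=?,low[6]=?,low[7]=0); scc=(scc[0]=?,scc[1]=?,scc[2]=?,scc[3]=?,scc[4]=?,scc[5]=?,scc[6]=?,scc[7]=?)
step 2: low=(low[0]=0,low[1]=?,low[2]=?,low[3]=?,low[4]=?,low[5]=?,low[6]=?,low[7]=0); scc=(scc[0]=0,scc[1]=?,scc[2]=?,scc[3]=?,scc[4]=?,scc[5]=?,scc[6]=?,scc[7]=0)
step 3: low=(low[0]=0,low[1]=2,low[2]=?,low[3]=?,low[4]=?,low[5]=?,low[6]=?,low[7]=0); scc=(scc[0]=0,scc[1]=1,scc[2]=?,scc[3]=?,scc[4]=?,scc[5]=?,scc[6]=?,scc[7]=0)
step 4: low=(low[0]=0,low[1]=2,low[2]=3,low[3]=?,low[4]=?,low[5]=?,low[6]=?,low[7]=0); scc=(scc[0]=0,scc[1]=1,scc[2]=2,scc[3]=?,scc[4]=?,scc[5]=?,scc[6]=?,scc[7]=0)
step 5: low=(low[0]=0,low[1]=2,low[2]=3,low[3]=4,low[4]=?,low[5]=?,low[6]=?,low[7]=0); scc=(scc[0]=0,scc[1]=1,scc[2]=2,scc[3]=3,scc[4]=?,scc[5]=?,scc[6]=?,scc[7]=0)
step 6: low=(low[0]=0,low[1]=2,low[2]=3,low[3]=4,low[4]=5,low[5]=?,low[6]=?,low[7]=0); scc=(scc[0]=0,scc[1]=1,scc[2]=2,scc[3]=3,scc[4]=4,scc[5]=?,scc[6]=?,scc[7]=0)
step 7: low=(low[0]=0,low[1]=2,low[2]=3,low[3]=4,low[4]=5,low[5]=6,low[6]=?,low[7]=0); scc=(scc[0]=0,scc[1]=1,scc[2]=2,scc[3]=3,scc[4]=4,scc[5]=5,scc[6]=?,scc[7]=0)
step 8: low=(low[0]=0,low[1]=2,low[2]=3,low[3]=4,low[4]=5,low[5]=6,low[6]=7,low[7]=0); scc=(scc[0]=0,scc[1]=1,scc[2]=2,scc[3]=3,scc[4]=4,scc[5]=5,scc[6]=6,scc[7]=0)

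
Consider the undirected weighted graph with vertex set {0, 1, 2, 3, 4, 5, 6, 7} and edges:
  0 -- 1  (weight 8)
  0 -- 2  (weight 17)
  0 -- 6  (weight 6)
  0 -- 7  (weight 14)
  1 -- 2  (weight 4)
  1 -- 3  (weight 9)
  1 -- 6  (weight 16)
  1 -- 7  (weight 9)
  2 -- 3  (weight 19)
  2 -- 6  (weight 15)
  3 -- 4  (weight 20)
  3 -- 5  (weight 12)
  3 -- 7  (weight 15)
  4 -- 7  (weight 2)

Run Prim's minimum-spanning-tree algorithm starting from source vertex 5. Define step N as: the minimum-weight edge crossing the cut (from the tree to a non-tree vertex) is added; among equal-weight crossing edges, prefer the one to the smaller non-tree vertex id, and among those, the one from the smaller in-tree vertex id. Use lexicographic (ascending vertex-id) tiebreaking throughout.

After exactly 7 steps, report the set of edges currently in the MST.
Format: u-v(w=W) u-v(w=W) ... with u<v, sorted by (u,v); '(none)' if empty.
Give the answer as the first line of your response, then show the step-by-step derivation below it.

0-1(w=8) 0-6(w=6) 1-2(w=4) 1-3(w=9) 1-7(w=9) 3-5(w=12) 4-7(w=2)

step 1: add edge 3-5 (w=12); MST = {3-5(w=12)}
step 2: add edge 1-3 (w=9); MST = {1-3(w=9) 3-5(w=12)}
step 3: add edge 1-2 (w=4); MST = {1-2(w=4) 1-3(w=9) 3-5(w=12)}
step 4: add edge 0-1 (w=8); MST = {0-1(w=8) 1-2(w=4) 1-3(w=9) 3-5(w=12)}
step 5: add edge 0-6 (w=6); MST = {0-1(w=8) 0-6(w=6) 1-2(w=4) 1-3(w=9) 3-5(w=12)}
step 6: add edge 1-7 (w=9); MST = {0-1(w=8) 0-6(w=6) 1-2(w=4) 1-3(w=9) 1-7(w=9) 3-5(w=12)}
step 7: add edge 4-7 (w=2); MST = {0-1(w=8) 0-6(w=6) 1-2(w=4) 1-3(w=9) 1-7(w=9) 3-5(w=12) 4-7(w=2)}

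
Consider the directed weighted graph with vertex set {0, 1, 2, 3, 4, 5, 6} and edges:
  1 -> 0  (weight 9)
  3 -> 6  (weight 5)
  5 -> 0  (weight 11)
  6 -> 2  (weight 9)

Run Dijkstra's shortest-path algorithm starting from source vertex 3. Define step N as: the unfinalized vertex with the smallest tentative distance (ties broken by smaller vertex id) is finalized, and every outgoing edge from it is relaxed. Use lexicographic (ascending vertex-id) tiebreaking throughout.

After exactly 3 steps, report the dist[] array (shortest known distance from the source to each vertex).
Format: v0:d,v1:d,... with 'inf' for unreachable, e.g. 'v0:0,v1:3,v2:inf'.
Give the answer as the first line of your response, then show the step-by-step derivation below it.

v0:inf,v1:inf,v2:14,v3:0,v4:inf,v5:inf,v6:5

step 1: dist = v0:inf,v1:inf,v2:inf,v3:0,v4:inf,v5:inf,v6:5
step 2: dist = v0:inf,v1:inf,v2:14,v3:0,v4:inf,v5:inf,v6:5
step 3: dist = v0:inf,v1:inf,v2:14,v3:0,v4:inf,v5:inf,v6:5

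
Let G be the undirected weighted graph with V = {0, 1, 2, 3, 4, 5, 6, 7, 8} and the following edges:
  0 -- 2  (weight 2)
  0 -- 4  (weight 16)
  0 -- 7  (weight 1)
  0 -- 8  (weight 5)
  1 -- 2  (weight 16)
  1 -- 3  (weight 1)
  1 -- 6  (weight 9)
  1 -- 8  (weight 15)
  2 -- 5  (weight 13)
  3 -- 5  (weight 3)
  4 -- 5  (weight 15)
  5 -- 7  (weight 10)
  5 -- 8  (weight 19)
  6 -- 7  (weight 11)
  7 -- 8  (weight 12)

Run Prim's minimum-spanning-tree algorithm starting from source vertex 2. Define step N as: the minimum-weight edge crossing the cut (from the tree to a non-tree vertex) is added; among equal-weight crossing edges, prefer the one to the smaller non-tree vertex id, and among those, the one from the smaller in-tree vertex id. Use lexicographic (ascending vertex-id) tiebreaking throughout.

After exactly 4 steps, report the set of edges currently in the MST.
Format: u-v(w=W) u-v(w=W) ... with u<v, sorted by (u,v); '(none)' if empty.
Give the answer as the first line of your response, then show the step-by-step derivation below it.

0-2(w=2) 0-7(w=1) 0-8(w=5) 5-7(w=10)

step 1: add edge 0-2 (w=2); MST = {0-2(w=2)}
step 2: add edge 0-7 (w=1); MST = {0-2(w=2) 0-7(w=1)}
step 3: add edge 0-8 (w=5); MST = {0-2(w=2) 0-7(w=1) 0-8(w=5)}
step 4: add edge 5-7 (w=10); MST = {0-2(w=2) 0-7(w=1) 0-8(w=5) 5-7(w=10)}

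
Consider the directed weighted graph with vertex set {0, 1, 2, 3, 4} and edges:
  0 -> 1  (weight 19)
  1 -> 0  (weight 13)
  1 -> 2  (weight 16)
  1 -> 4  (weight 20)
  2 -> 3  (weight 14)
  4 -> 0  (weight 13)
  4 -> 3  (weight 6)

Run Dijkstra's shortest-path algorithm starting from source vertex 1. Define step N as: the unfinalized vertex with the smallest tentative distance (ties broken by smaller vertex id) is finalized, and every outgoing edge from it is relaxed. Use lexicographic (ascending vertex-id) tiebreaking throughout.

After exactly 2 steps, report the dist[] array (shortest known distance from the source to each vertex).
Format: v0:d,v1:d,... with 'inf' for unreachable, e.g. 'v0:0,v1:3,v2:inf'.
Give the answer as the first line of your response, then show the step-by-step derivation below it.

v0:13,v1:0,v2:16,v3:inf,v4:20

step 1: dist = v0:13,v1:0,v2:16,v3:inf,v4:20
step 2: dist = v0:13,v1:0,v2:16,v3:inf,v4:20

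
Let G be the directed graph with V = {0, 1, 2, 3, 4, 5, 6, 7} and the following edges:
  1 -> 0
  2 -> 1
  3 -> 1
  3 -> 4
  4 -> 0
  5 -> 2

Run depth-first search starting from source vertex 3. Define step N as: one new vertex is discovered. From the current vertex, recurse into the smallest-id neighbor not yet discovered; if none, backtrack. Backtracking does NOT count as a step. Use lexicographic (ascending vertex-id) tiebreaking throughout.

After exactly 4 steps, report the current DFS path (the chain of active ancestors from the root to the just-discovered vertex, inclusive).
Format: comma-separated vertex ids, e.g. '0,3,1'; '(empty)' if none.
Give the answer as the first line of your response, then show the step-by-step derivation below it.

3,4

step 1: discover 3; path=3; order=3
step 2: discover 1; path=3>1; order=3,1
step 3: discover 0; path=3>1>0; order=3,1,0
step 4: discover 4; path=3>4; order=3,1,0,4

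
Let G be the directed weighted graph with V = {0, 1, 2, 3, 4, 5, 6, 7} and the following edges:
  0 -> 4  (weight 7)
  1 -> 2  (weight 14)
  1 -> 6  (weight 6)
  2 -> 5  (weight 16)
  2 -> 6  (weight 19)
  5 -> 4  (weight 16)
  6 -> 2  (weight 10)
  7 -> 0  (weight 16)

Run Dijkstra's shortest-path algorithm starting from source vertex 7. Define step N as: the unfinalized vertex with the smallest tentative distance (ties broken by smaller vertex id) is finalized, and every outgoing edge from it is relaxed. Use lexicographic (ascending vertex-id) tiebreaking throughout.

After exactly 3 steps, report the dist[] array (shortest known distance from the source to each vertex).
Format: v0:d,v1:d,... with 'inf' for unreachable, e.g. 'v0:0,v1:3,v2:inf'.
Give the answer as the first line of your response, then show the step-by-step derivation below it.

v0:16,v1:inf,v2:inf,v3:inf,v4:23,v5:inf,v6:inf,v7:0

step 1: dist = v0:16,v1:inf,v2:inf,v3:inf,v4:inf,v5:inf,v6:inf,v7:0
step 2: dist = v0:16,v1:inf,v2:inf,v3:inf,v4:23,v5:inf,v6:inf,v7:0
step 3: dist = v0:16,v1:inf,v2:inf,v3:inf,v4:23,v5:inf,v6:inf,v7:0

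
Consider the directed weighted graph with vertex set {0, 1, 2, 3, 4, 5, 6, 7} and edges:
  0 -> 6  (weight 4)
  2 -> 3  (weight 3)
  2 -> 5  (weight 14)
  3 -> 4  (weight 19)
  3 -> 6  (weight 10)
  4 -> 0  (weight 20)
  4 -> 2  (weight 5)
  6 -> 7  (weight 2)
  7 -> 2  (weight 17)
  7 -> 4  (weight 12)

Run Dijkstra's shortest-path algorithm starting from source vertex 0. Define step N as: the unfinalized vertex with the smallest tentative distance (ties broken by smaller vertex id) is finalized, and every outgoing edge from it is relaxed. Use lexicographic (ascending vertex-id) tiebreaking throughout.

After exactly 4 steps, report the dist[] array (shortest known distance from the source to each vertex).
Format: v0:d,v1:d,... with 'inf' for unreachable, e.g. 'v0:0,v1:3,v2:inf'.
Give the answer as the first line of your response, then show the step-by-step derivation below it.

v0:0,v1:inf,v2:23,v3:inf,v4:18,v5:inf,v6:4,v7:6

step 1: dist = v0:0,v1:inf,v2:inf,v3:inf,v4:inf,v5:inf,v6:4,v7:inf
step 2: dist = v0:0,v1:inf,v2:inf,v3:inf,v4:inf,v5:inf,v6:4,v7:6
step 3: dist = v0:0,v1:inf,v2:23,v3:inf,v4:18,v5:inf,v6:4,v7:6
step 4: dist = v0:0,v1:inf,v2:23,v3:inf,v4:18,v5:inf,v6:4,v7:6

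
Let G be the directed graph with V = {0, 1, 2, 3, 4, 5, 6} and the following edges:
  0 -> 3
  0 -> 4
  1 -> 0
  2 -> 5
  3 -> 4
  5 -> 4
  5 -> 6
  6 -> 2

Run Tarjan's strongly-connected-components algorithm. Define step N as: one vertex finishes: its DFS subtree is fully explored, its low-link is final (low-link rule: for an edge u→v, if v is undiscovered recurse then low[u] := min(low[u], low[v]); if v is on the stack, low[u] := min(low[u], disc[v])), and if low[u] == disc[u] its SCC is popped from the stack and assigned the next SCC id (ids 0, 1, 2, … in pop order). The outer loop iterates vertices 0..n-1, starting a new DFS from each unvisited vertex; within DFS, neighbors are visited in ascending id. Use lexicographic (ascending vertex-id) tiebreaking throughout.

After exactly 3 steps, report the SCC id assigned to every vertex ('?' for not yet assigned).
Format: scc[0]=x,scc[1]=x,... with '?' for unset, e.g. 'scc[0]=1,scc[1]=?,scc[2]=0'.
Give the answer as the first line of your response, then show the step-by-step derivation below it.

scc[0]=2,scc[1]=?,scc[2]=?,scc[3]=1,scc[4]=0,scc[5]=?,scc[6]=?

step 1: low=(low[0]=0,low[1]=?,low[2]=?,low[3]=1,low[4]=2,low[5]=?,low[6]=?); scc=(scc[0]=?,scc[1]=?,scc[2]=?,scc[3]=?,scc[4]=0,scc[5]=?,scc[6]=?)
step 2: low=(low[0]=0,low[1]=?,low[2]=?,low[3]=1,low[4]=2,low[5]=?,low[6]=?); scc=(scc[0]=?,scc[1]=?,scc[2]=?,scc[3]=1,scc[4]=0,scc[5]=?,scc[6]=?)
step 3: low=(low[0]=0,low[1]=?,low[2]=?,low[3]=1,low[4]=2,low[5]=?,low[6]=?); scc=(scc[0]=2,scc[1]=?,scc[2]=?,scc[3]=1,scc[4]=0,scc[5]=?,scc[6]=?)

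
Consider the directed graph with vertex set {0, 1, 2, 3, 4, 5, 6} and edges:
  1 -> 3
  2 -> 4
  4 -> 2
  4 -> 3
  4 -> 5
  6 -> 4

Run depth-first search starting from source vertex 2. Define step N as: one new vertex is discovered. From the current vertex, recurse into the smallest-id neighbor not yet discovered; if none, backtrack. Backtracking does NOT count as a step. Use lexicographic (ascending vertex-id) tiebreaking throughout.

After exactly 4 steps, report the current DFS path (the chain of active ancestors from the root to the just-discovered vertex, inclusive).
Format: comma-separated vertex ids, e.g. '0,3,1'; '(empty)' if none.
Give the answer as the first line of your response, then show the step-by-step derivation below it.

2,4,5

step 1: discover 2; path=2; order=2
step 2: discover 4; path=2>4; order=2,4
step 3: discover 3; path=2>4>3; order=2,4,3
step 4: discover 5; path=2>4>5; order=2,4,3,5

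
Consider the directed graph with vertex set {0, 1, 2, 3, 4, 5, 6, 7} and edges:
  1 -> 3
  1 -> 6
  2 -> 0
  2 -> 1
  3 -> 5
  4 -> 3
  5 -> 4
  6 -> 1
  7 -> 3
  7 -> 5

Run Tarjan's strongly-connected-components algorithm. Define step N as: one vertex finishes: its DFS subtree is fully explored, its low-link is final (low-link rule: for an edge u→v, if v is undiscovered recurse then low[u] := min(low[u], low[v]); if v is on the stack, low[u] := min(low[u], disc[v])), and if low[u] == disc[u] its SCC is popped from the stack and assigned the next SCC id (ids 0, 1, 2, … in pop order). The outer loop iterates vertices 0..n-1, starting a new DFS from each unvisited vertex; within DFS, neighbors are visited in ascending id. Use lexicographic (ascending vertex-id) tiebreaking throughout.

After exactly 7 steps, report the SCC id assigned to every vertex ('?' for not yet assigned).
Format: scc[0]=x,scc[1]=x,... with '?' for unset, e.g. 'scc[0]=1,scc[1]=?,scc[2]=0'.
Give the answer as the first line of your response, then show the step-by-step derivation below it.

scc[0]=0,scc[1]=2,scc[2]=3,scc[3]=1,scc[4]=1,scc[5]=1,scc[6]=2,scc[7]=?

step 1: low=(low[0]=0,low[1]=?,low[2]=?,low[3]=?,low[4]=?,low[5]=?,low[6]=?,low[7]=?); scc=(scc[0]=0,scc[1]=?,scc[2]=?,scc[3]=?,scc[4]=?,scc[5]=?,scc[6]=?,scc[7]=?)
step 2: low=(low[0]=0,low[1]=1,low[2]=?,low[3]=2,low[4]=2,low[5]=3,low[6]=?,low[7]=?); scc=(scc[0]=0,scc[1]=?,scc[2]=?,scc[3]=?,scc[4]=?,scc[5]=?,scc[6]=?,scc[7]=?)
step 3: low=(low[0]=0,low[1]=1,low[2]=?,low[3]=2,low[4]=2,low[5]=2,low[6]=?,low[7]=?); scc=(scc[0]=0,scc[1]=?,scc[2]=?,scc[3]=?,scc[4]=?,scc[5]=?,scc[6]=?,scc[7]=?)
step 4: low=(low[0]=0,low[1]=1,low[2]=?,low[3]=2,low[4]=2,low[5]=2,low[6]=?,low[7]=?); scc=(scc[0]=0,scc[1]=?,scc[2]=?,scc[3]=1,scc[4]=1,scc[5]=1,scc[6]=?,scc[7]=?)
step 5: low=(low[0]=0,low[1]=1,low[2]=?,low[3]=2,low[4]=2,low[5]=2,low[6]=1,low[7]=?); scc=(scc[0]=0,scc[1]=?,scc[2]=?,scc[3]=1,scc[4]=1,scc[5]=1,scc[6]=?,scc[7]=?)
step 6: low=(low[0]=0,low[1]=1,low[2]=?,low[3]=2,low[4]=2,low[5]=2,low[6]=1,low[7]=?); scc=(scc[0]=0,scc[1]=2,scc[2]=?,scc[3]=1,scc[4]=1,scc[5]=1,scc[6]=2,scc[7]=?)
step 7: low=(low[0]=0,low[1]=1,low[2]=6,low[3]=2,low[4]=2,low[5]=2,low[6]=1,low[7]=?); scc=(scc[0]=0,scc[1]=2,scc[2]=3,scc[3]=1,scc[4]=1,scc[5]=1,scc[6]=2,scc[7]=?)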